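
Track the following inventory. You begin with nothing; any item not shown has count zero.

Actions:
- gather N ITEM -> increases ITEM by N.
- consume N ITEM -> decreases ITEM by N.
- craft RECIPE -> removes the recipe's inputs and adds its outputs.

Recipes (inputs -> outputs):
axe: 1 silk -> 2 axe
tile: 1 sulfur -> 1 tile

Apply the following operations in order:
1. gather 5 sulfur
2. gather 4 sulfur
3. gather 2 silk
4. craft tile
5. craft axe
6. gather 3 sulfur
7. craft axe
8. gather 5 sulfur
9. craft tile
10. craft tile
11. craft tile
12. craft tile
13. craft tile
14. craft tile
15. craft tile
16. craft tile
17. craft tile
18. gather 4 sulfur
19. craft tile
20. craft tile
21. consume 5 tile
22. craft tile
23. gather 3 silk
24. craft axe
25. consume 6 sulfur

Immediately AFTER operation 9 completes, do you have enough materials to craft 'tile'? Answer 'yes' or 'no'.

Answer: yes

Derivation:
After 1 (gather 5 sulfur): sulfur=5
After 2 (gather 4 sulfur): sulfur=9
After 3 (gather 2 silk): silk=2 sulfur=9
After 4 (craft tile): silk=2 sulfur=8 tile=1
After 5 (craft axe): axe=2 silk=1 sulfur=8 tile=1
After 6 (gather 3 sulfur): axe=2 silk=1 sulfur=11 tile=1
After 7 (craft axe): axe=4 sulfur=11 tile=1
After 8 (gather 5 sulfur): axe=4 sulfur=16 tile=1
After 9 (craft tile): axe=4 sulfur=15 tile=2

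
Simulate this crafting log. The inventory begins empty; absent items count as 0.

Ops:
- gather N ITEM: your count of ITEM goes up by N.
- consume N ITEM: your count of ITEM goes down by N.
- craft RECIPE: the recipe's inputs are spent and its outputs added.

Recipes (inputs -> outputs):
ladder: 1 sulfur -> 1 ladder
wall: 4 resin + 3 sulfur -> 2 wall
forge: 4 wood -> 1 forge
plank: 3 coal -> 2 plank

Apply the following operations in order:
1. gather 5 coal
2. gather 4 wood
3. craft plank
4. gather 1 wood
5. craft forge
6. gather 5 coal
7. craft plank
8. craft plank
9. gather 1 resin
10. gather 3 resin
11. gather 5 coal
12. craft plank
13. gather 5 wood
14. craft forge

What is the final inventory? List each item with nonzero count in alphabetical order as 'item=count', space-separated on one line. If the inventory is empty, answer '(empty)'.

Answer: coal=3 forge=2 plank=8 resin=4 wood=2

Derivation:
After 1 (gather 5 coal): coal=5
After 2 (gather 4 wood): coal=5 wood=4
After 3 (craft plank): coal=2 plank=2 wood=4
After 4 (gather 1 wood): coal=2 plank=2 wood=5
After 5 (craft forge): coal=2 forge=1 plank=2 wood=1
After 6 (gather 5 coal): coal=7 forge=1 plank=2 wood=1
After 7 (craft plank): coal=4 forge=1 plank=4 wood=1
After 8 (craft plank): coal=1 forge=1 plank=6 wood=1
After 9 (gather 1 resin): coal=1 forge=1 plank=6 resin=1 wood=1
After 10 (gather 3 resin): coal=1 forge=1 plank=6 resin=4 wood=1
After 11 (gather 5 coal): coal=6 forge=1 plank=6 resin=4 wood=1
After 12 (craft plank): coal=3 forge=1 plank=8 resin=4 wood=1
After 13 (gather 5 wood): coal=3 forge=1 plank=8 resin=4 wood=6
After 14 (craft forge): coal=3 forge=2 plank=8 resin=4 wood=2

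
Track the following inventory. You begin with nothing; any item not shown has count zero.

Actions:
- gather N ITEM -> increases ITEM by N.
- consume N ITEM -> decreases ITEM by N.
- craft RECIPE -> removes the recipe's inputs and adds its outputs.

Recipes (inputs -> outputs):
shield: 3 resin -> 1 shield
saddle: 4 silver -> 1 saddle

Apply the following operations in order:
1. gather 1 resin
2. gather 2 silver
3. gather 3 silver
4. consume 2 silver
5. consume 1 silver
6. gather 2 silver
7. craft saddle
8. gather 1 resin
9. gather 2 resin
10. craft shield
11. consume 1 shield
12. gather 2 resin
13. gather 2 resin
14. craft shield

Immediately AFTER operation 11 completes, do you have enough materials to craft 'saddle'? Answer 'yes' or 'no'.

Answer: no

Derivation:
After 1 (gather 1 resin): resin=1
After 2 (gather 2 silver): resin=1 silver=2
After 3 (gather 3 silver): resin=1 silver=5
After 4 (consume 2 silver): resin=1 silver=3
After 5 (consume 1 silver): resin=1 silver=2
After 6 (gather 2 silver): resin=1 silver=4
After 7 (craft saddle): resin=1 saddle=1
After 8 (gather 1 resin): resin=2 saddle=1
After 9 (gather 2 resin): resin=4 saddle=1
After 10 (craft shield): resin=1 saddle=1 shield=1
After 11 (consume 1 shield): resin=1 saddle=1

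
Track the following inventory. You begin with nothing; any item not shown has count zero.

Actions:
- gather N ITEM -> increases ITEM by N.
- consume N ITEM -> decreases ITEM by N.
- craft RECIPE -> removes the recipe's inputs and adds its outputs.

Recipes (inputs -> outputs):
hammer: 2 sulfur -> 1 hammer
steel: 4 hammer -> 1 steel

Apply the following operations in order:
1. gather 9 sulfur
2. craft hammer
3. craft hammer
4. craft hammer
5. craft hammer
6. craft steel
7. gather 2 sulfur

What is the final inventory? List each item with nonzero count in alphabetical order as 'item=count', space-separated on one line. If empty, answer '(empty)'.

Answer: steel=1 sulfur=3

Derivation:
After 1 (gather 9 sulfur): sulfur=9
After 2 (craft hammer): hammer=1 sulfur=7
After 3 (craft hammer): hammer=2 sulfur=5
After 4 (craft hammer): hammer=3 sulfur=3
After 5 (craft hammer): hammer=4 sulfur=1
After 6 (craft steel): steel=1 sulfur=1
After 7 (gather 2 sulfur): steel=1 sulfur=3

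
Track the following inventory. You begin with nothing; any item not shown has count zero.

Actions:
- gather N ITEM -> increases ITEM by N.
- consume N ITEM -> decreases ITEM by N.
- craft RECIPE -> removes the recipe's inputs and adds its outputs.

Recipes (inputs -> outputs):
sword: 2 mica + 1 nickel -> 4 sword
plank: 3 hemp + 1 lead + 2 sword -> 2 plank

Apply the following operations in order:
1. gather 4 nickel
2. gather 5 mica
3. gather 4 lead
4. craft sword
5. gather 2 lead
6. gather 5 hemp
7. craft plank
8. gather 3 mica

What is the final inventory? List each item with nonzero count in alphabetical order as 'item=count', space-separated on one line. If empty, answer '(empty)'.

After 1 (gather 4 nickel): nickel=4
After 2 (gather 5 mica): mica=5 nickel=4
After 3 (gather 4 lead): lead=4 mica=5 nickel=4
After 4 (craft sword): lead=4 mica=3 nickel=3 sword=4
After 5 (gather 2 lead): lead=6 mica=3 nickel=3 sword=4
After 6 (gather 5 hemp): hemp=5 lead=6 mica=3 nickel=3 sword=4
After 7 (craft plank): hemp=2 lead=5 mica=3 nickel=3 plank=2 sword=2
After 8 (gather 3 mica): hemp=2 lead=5 mica=6 nickel=3 plank=2 sword=2

Answer: hemp=2 lead=5 mica=6 nickel=3 plank=2 sword=2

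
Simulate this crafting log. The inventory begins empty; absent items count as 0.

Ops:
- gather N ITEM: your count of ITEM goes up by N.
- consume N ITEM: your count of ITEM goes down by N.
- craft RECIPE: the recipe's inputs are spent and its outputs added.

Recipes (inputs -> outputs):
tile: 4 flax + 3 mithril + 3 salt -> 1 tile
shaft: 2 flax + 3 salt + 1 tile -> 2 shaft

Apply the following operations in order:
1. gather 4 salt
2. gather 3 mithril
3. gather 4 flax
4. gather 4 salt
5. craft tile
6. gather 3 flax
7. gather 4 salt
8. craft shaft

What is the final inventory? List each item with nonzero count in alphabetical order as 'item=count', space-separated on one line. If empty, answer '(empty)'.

After 1 (gather 4 salt): salt=4
After 2 (gather 3 mithril): mithril=3 salt=4
After 3 (gather 4 flax): flax=4 mithril=3 salt=4
After 4 (gather 4 salt): flax=4 mithril=3 salt=8
After 5 (craft tile): salt=5 tile=1
After 6 (gather 3 flax): flax=3 salt=5 tile=1
After 7 (gather 4 salt): flax=3 salt=9 tile=1
After 8 (craft shaft): flax=1 salt=6 shaft=2

Answer: flax=1 salt=6 shaft=2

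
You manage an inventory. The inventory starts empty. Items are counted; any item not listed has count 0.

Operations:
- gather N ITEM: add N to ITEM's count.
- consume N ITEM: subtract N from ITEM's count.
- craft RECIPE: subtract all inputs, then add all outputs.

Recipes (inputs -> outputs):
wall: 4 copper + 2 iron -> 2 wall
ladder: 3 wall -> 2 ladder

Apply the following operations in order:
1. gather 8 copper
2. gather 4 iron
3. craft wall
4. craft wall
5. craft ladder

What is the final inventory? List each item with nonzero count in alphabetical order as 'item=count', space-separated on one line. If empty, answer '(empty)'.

After 1 (gather 8 copper): copper=8
After 2 (gather 4 iron): copper=8 iron=4
After 3 (craft wall): copper=4 iron=2 wall=2
After 4 (craft wall): wall=4
After 5 (craft ladder): ladder=2 wall=1

Answer: ladder=2 wall=1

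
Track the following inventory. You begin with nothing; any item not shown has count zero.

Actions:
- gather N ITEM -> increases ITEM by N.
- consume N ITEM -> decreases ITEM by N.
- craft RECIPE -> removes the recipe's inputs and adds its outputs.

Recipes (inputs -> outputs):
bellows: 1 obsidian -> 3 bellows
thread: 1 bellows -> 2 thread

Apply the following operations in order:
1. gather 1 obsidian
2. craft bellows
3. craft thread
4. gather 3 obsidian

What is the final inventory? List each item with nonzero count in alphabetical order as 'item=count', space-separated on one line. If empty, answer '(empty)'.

Answer: bellows=2 obsidian=3 thread=2

Derivation:
After 1 (gather 1 obsidian): obsidian=1
After 2 (craft bellows): bellows=3
After 3 (craft thread): bellows=2 thread=2
After 4 (gather 3 obsidian): bellows=2 obsidian=3 thread=2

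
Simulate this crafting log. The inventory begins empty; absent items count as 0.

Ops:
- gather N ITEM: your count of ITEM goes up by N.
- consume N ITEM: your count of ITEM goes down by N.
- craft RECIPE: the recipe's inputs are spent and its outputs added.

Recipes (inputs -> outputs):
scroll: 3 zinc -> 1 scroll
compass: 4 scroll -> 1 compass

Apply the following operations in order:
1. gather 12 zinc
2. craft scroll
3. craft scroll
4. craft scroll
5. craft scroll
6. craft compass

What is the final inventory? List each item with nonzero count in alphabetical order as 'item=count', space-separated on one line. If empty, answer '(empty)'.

Answer: compass=1

Derivation:
After 1 (gather 12 zinc): zinc=12
After 2 (craft scroll): scroll=1 zinc=9
After 3 (craft scroll): scroll=2 zinc=6
After 4 (craft scroll): scroll=3 zinc=3
After 5 (craft scroll): scroll=4
After 6 (craft compass): compass=1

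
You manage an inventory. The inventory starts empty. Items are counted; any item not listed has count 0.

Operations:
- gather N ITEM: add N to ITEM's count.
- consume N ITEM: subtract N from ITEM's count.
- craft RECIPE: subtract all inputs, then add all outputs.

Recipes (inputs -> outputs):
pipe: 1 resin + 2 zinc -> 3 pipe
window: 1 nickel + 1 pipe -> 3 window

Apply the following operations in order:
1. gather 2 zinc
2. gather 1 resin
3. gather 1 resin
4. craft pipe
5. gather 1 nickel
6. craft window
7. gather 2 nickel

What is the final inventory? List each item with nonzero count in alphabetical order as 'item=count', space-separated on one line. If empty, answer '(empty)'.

Answer: nickel=2 pipe=2 resin=1 window=3

Derivation:
After 1 (gather 2 zinc): zinc=2
After 2 (gather 1 resin): resin=1 zinc=2
After 3 (gather 1 resin): resin=2 zinc=2
After 4 (craft pipe): pipe=3 resin=1
After 5 (gather 1 nickel): nickel=1 pipe=3 resin=1
After 6 (craft window): pipe=2 resin=1 window=3
After 7 (gather 2 nickel): nickel=2 pipe=2 resin=1 window=3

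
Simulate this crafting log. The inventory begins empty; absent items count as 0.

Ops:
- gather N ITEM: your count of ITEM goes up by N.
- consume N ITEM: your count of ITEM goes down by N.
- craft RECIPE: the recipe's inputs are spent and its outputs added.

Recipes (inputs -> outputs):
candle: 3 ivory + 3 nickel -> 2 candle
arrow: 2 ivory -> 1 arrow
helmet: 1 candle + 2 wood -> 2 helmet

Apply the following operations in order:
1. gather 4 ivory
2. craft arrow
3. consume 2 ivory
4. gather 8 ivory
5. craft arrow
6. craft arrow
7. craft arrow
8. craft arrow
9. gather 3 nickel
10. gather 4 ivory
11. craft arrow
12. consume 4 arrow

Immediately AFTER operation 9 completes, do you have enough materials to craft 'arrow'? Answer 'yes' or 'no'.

After 1 (gather 4 ivory): ivory=4
After 2 (craft arrow): arrow=1 ivory=2
After 3 (consume 2 ivory): arrow=1
After 4 (gather 8 ivory): arrow=1 ivory=8
After 5 (craft arrow): arrow=2 ivory=6
After 6 (craft arrow): arrow=3 ivory=4
After 7 (craft arrow): arrow=4 ivory=2
After 8 (craft arrow): arrow=5
After 9 (gather 3 nickel): arrow=5 nickel=3

Answer: no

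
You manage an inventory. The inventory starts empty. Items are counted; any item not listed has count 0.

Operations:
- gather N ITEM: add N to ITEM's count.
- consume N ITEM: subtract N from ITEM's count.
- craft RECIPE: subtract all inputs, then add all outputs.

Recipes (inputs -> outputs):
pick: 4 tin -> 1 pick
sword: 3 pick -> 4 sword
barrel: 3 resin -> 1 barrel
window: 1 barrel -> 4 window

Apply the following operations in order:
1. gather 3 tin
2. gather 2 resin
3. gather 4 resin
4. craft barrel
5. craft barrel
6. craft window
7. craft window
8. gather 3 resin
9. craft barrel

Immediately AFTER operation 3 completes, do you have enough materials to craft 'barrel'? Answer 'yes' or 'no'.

After 1 (gather 3 tin): tin=3
After 2 (gather 2 resin): resin=2 tin=3
After 3 (gather 4 resin): resin=6 tin=3

Answer: yes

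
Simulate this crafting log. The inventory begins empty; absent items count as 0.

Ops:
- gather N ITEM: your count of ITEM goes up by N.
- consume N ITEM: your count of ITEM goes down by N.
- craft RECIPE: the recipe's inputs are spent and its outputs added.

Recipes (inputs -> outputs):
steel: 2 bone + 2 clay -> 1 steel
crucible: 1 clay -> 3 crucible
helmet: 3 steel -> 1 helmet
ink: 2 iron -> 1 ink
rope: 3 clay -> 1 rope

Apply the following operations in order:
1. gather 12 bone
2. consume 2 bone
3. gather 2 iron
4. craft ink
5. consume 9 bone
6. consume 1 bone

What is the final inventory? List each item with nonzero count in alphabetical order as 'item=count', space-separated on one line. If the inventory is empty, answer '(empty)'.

Answer: ink=1

Derivation:
After 1 (gather 12 bone): bone=12
After 2 (consume 2 bone): bone=10
After 3 (gather 2 iron): bone=10 iron=2
After 4 (craft ink): bone=10 ink=1
After 5 (consume 9 bone): bone=1 ink=1
After 6 (consume 1 bone): ink=1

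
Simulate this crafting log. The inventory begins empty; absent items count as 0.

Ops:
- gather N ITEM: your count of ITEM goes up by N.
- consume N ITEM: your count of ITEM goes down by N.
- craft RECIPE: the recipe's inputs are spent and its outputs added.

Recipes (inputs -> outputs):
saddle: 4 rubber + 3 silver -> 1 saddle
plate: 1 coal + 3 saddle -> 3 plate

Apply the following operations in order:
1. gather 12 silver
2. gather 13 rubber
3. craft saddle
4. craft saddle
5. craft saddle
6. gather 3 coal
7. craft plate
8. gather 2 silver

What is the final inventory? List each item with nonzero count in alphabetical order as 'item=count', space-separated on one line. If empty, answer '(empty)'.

After 1 (gather 12 silver): silver=12
After 2 (gather 13 rubber): rubber=13 silver=12
After 3 (craft saddle): rubber=9 saddle=1 silver=9
After 4 (craft saddle): rubber=5 saddle=2 silver=6
After 5 (craft saddle): rubber=1 saddle=3 silver=3
After 6 (gather 3 coal): coal=3 rubber=1 saddle=3 silver=3
After 7 (craft plate): coal=2 plate=3 rubber=1 silver=3
After 8 (gather 2 silver): coal=2 plate=3 rubber=1 silver=5

Answer: coal=2 plate=3 rubber=1 silver=5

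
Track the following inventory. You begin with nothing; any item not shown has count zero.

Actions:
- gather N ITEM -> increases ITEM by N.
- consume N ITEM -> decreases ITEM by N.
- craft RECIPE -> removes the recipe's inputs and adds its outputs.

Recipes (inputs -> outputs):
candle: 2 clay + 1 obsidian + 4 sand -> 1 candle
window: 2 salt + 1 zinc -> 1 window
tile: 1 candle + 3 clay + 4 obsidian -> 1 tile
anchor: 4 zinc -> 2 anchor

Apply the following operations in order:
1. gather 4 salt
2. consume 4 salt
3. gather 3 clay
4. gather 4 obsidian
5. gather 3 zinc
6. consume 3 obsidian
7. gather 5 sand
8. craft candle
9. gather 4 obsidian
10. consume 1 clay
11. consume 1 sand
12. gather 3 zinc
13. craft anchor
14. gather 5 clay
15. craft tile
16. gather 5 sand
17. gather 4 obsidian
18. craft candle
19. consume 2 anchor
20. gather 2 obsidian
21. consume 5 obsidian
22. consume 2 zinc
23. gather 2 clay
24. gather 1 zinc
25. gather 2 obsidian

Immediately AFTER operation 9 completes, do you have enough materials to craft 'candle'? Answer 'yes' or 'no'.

Answer: no

Derivation:
After 1 (gather 4 salt): salt=4
After 2 (consume 4 salt): (empty)
After 3 (gather 3 clay): clay=3
After 4 (gather 4 obsidian): clay=3 obsidian=4
After 5 (gather 3 zinc): clay=3 obsidian=4 zinc=3
After 6 (consume 3 obsidian): clay=3 obsidian=1 zinc=3
After 7 (gather 5 sand): clay=3 obsidian=1 sand=5 zinc=3
After 8 (craft candle): candle=1 clay=1 sand=1 zinc=3
After 9 (gather 4 obsidian): candle=1 clay=1 obsidian=4 sand=1 zinc=3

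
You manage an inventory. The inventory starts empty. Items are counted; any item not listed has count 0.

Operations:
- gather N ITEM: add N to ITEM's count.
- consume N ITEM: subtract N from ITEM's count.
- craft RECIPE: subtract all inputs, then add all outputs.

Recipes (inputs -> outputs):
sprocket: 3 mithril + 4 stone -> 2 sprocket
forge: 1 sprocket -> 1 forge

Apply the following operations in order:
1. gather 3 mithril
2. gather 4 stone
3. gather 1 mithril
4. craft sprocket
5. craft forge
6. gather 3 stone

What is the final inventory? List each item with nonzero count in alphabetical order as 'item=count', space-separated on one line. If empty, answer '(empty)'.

Answer: forge=1 mithril=1 sprocket=1 stone=3

Derivation:
After 1 (gather 3 mithril): mithril=3
After 2 (gather 4 stone): mithril=3 stone=4
After 3 (gather 1 mithril): mithril=4 stone=4
After 4 (craft sprocket): mithril=1 sprocket=2
After 5 (craft forge): forge=1 mithril=1 sprocket=1
After 6 (gather 3 stone): forge=1 mithril=1 sprocket=1 stone=3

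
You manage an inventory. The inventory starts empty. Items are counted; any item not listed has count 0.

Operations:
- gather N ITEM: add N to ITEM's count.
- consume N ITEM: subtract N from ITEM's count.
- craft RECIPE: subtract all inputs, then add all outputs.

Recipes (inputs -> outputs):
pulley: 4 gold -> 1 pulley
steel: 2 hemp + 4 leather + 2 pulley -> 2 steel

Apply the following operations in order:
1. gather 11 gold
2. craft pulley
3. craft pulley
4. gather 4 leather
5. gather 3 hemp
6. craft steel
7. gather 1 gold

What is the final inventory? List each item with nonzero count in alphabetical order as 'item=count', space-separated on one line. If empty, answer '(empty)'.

After 1 (gather 11 gold): gold=11
After 2 (craft pulley): gold=7 pulley=1
After 3 (craft pulley): gold=3 pulley=2
After 4 (gather 4 leather): gold=3 leather=4 pulley=2
After 5 (gather 3 hemp): gold=3 hemp=3 leather=4 pulley=2
After 6 (craft steel): gold=3 hemp=1 steel=2
After 7 (gather 1 gold): gold=4 hemp=1 steel=2

Answer: gold=4 hemp=1 steel=2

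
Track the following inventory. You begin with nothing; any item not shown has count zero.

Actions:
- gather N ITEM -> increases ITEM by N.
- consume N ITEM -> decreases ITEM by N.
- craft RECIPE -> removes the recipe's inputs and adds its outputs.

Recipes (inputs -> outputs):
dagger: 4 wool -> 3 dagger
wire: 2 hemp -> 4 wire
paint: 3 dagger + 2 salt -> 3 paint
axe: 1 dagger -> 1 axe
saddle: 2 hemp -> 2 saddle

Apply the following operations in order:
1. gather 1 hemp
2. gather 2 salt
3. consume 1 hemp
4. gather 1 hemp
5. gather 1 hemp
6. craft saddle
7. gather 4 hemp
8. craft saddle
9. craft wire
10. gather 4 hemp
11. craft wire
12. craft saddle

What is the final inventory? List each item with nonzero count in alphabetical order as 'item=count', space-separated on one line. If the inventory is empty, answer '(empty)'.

Answer: saddle=6 salt=2 wire=8

Derivation:
After 1 (gather 1 hemp): hemp=1
After 2 (gather 2 salt): hemp=1 salt=2
After 3 (consume 1 hemp): salt=2
After 4 (gather 1 hemp): hemp=1 salt=2
After 5 (gather 1 hemp): hemp=2 salt=2
After 6 (craft saddle): saddle=2 salt=2
After 7 (gather 4 hemp): hemp=4 saddle=2 salt=2
After 8 (craft saddle): hemp=2 saddle=4 salt=2
After 9 (craft wire): saddle=4 salt=2 wire=4
After 10 (gather 4 hemp): hemp=4 saddle=4 salt=2 wire=4
After 11 (craft wire): hemp=2 saddle=4 salt=2 wire=8
After 12 (craft saddle): saddle=6 salt=2 wire=8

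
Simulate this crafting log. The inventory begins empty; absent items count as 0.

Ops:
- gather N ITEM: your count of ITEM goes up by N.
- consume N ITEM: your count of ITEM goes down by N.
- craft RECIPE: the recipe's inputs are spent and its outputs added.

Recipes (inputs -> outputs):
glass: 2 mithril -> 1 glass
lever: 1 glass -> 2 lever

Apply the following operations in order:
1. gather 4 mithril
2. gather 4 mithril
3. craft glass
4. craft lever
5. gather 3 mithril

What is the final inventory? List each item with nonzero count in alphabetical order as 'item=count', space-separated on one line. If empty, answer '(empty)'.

Answer: lever=2 mithril=9

Derivation:
After 1 (gather 4 mithril): mithril=4
After 2 (gather 4 mithril): mithril=8
After 3 (craft glass): glass=1 mithril=6
After 4 (craft lever): lever=2 mithril=6
After 5 (gather 3 mithril): lever=2 mithril=9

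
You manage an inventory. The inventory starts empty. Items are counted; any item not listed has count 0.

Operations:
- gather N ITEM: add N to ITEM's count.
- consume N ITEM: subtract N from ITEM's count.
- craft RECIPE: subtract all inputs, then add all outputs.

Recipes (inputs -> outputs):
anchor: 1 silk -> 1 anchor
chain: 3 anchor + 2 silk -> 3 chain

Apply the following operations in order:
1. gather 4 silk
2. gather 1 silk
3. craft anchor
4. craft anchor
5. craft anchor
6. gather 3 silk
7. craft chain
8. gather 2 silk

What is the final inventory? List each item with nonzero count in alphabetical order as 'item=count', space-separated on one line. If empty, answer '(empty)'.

After 1 (gather 4 silk): silk=4
After 2 (gather 1 silk): silk=5
After 3 (craft anchor): anchor=1 silk=4
After 4 (craft anchor): anchor=2 silk=3
After 5 (craft anchor): anchor=3 silk=2
After 6 (gather 3 silk): anchor=3 silk=5
After 7 (craft chain): chain=3 silk=3
After 8 (gather 2 silk): chain=3 silk=5

Answer: chain=3 silk=5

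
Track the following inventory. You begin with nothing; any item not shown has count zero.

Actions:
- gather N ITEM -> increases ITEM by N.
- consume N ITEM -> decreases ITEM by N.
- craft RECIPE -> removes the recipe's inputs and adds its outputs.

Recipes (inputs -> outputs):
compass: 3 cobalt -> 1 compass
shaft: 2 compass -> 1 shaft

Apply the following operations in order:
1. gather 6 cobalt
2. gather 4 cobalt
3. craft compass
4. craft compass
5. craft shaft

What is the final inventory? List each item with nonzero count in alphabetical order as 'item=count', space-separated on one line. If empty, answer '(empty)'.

After 1 (gather 6 cobalt): cobalt=6
After 2 (gather 4 cobalt): cobalt=10
After 3 (craft compass): cobalt=7 compass=1
After 4 (craft compass): cobalt=4 compass=2
After 5 (craft shaft): cobalt=4 shaft=1

Answer: cobalt=4 shaft=1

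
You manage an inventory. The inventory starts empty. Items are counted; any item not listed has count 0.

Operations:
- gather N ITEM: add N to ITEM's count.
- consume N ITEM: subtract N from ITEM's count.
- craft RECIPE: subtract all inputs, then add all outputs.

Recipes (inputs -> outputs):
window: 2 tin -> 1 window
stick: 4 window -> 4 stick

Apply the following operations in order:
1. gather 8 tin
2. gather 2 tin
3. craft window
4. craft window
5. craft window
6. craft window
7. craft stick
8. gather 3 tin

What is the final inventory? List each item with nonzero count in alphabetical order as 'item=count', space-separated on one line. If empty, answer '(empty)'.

Answer: stick=4 tin=5

Derivation:
After 1 (gather 8 tin): tin=8
After 2 (gather 2 tin): tin=10
After 3 (craft window): tin=8 window=1
After 4 (craft window): tin=6 window=2
After 5 (craft window): tin=4 window=3
After 6 (craft window): tin=2 window=4
After 7 (craft stick): stick=4 tin=2
After 8 (gather 3 tin): stick=4 tin=5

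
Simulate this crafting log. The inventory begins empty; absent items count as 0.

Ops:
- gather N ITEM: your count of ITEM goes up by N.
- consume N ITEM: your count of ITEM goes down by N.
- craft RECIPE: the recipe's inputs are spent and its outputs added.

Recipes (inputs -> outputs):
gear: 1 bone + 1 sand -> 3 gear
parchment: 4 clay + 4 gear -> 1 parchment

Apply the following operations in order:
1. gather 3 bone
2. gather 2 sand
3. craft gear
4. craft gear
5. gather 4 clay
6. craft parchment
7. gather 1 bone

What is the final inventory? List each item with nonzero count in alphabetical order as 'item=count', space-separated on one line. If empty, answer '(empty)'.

Answer: bone=2 gear=2 parchment=1

Derivation:
After 1 (gather 3 bone): bone=3
After 2 (gather 2 sand): bone=3 sand=2
After 3 (craft gear): bone=2 gear=3 sand=1
After 4 (craft gear): bone=1 gear=6
After 5 (gather 4 clay): bone=1 clay=4 gear=6
After 6 (craft parchment): bone=1 gear=2 parchment=1
After 7 (gather 1 bone): bone=2 gear=2 parchment=1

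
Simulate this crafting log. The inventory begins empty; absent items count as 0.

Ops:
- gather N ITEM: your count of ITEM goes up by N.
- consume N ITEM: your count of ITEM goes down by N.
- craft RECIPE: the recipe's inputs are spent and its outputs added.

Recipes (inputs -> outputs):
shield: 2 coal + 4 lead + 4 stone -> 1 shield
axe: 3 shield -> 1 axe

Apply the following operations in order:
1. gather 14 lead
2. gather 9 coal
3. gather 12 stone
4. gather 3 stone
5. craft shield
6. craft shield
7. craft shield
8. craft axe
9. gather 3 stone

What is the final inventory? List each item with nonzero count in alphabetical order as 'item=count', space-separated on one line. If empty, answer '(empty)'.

After 1 (gather 14 lead): lead=14
After 2 (gather 9 coal): coal=9 lead=14
After 3 (gather 12 stone): coal=9 lead=14 stone=12
After 4 (gather 3 stone): coal=9 lead=14 stone=15
After 5 (craft shield): coal=7 lead=10 shield=1 stone=11
After 6 (craft shield): coal=5 lead=6 shield=2 stone=7
After 7 (craft shield): coal=3 lead=2 shield=3 stone=3
After 8 (craft axe): axe=1 coal=3 lead=2 stone=3
After 9 (gather 3 stone): axe=1 coal=3 lead=2 stone=6

Answer: axe=1 coal=3 lead=2 stone=6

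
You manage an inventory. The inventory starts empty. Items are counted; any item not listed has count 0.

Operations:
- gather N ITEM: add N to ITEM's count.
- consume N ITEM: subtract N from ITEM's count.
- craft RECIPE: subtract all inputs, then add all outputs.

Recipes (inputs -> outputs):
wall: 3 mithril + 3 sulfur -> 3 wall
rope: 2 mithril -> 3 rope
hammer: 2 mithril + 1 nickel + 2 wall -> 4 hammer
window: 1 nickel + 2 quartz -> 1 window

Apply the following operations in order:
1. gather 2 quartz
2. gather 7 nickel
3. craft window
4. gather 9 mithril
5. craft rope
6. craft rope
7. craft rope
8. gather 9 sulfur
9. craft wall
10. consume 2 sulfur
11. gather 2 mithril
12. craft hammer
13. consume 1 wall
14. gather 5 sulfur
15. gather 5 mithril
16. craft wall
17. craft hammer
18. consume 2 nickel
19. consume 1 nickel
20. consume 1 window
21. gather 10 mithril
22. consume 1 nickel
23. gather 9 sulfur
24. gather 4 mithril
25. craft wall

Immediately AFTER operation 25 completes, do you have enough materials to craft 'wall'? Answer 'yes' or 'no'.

After 1 (gather 2 quartz): quartz=2
After 2 (gather 7 nickel): nickel=7 quartz=2
After 3 (craft window): nickel=6 window=1
After 4 (gather 9 mithril): mithril=9 nickel=6 window=1
After 5 (craft rope): mithril=7 nickel=6 rope=3 window=1
After 6 (craft rope): mithril=5 nickel=6 rope=6 window=1
After 7 (craft rope): mithril=3 nickel=6 rope=9 window=1
After 8 (gather 9 sulfur): mithril=3 nickel=6 rope=9 sulfur=9 window=1
After 9 (craft wall): nickel=6 rope=9 sulfur=6 wall=3 window=1
After 10 (consume 2 sulfur): nickel=6 rope=9 sulfur=4 wall=3 window=1
After 11 (gather 2 mithril): mithril=2 nickel=6 rope=9 sulfur=4 wall=3 window=1
After 12 (craft hammer): hammer=4 nickel=5 rope=9 sulfur=4 wall=1 window=1
After 13 (consume 1 wall): hammer=4 nickel=5 rope=9 sulfur=4 window=1
After 14 (gather 5 sulfur): hammer=4 nickel=5 rope=9 sulfur=9 window=1
After 15 (gather 5 mithril): hammer=4 mithril=5 nickel=5 rope=9 sulfur=9 window=1
After 16 (craft wall): hammer=4 mithril=2 nickel=5 rope=9 sulfur=6 wall=3 window=1
After 17 (craft hammer): hammer=8 nickel=4 rope=9 sulfur=6 wall=1 window=1
After 18 (consume 2 nickel): hammer=8 nickel=2 rope=9 sulfur=6 wall=1 window=1
After 19 (consume 1 nickel): hammer=8 nickel=1 rope=9 sulfur=6 wall=1 window=1
After 20 (consume 1 window): hammer=8 nickel=1 rope=9 sulfur=6 wall=1
After 21 (gather 10 mithril): hammer=8 mithril=10 nickel=1 rope=9 sulfur=6 wall=1
After 22 (consume 1 nickel): hammer=8 mithril=10 rope=9 sulfur=6 wall=1
After 23 (gather 9 sulfur): hammer=8 mithril=10 rope=9 sulfur=15 wall=1
After 24 (gather 4 mithril): hammer=8 mithril=14 rope=9 sulfur=15 wall=1
After 25 (craft wall): hammer=8 mithril=11 rope=9 sulfur=12 wall=4

Answer: yes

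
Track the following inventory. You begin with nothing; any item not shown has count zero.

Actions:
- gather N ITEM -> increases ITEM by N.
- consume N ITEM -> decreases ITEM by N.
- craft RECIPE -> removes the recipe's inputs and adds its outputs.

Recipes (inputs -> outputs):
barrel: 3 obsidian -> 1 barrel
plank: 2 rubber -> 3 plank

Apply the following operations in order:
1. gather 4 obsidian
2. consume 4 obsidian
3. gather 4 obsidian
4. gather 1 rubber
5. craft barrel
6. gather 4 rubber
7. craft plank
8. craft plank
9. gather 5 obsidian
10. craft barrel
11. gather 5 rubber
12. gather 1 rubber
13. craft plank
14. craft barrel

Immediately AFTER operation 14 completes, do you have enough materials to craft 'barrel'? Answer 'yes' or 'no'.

Answer: no

Derivation:
After 1 (gather 4 obsidian): obsidian=4
After 2 (consume 4 obsidian): (empty)
After 3 (gather 4 obsidian): obsidian=4
After 4 (gather 1 rubber): obsidian=4 rubber=1
After 5 (craft barrel): barrel=1 obsidian=1 rubber=1
After 6 (gather 4 rubber): barrel=1 obsidian=1 rubber=5
After 7 (craft plank): barrel=1 obsidian=1 plank=3 rubber=3
After 8 (craft plank): barrel=1 obsidian=1 plank=6 rubber=1
After 9 (gather 5 obsidian): barrel=1 obsidian=6 plank=6 rubber=1
After 10 (craft barrel): barrel=2 obsidian=3 plank=6 rubber=1
After 11 (gather 5 rubber): barrel=2 obsidian=3 plank=6 rubber=6
After 12 (gather 1 rubber): barrel=2 obsidian=3 plank=6 rubber=7
After 13 (craft plank): barrel=2 obsidian=3 plank=9 rubber=5
After 14 (craft barrel): barrel=3 plank=9 rubber=5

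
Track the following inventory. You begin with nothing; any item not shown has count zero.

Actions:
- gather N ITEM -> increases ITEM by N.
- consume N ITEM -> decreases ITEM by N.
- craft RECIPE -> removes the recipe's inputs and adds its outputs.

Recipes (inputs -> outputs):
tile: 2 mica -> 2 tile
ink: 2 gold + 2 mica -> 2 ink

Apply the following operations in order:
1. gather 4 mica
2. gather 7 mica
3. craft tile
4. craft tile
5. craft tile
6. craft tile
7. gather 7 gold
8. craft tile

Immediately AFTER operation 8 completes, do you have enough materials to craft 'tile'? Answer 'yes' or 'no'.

After 1 (gather 4 mica): mica=4
After 2 (gather 7 mica): mica=11
After 3 (craft tile): mica=9 tile=2
After 4 (craft tile): mica=7 tile=4
After 5 (craft tile): mica=5 tile=6
After 6 (craft tile): mica=3 tile=8
After 7 (gather 7 gold): gold=7 mica=3 tile=8
After 8 (craft tile): gold=7 mica=1 tile=10

Answer: no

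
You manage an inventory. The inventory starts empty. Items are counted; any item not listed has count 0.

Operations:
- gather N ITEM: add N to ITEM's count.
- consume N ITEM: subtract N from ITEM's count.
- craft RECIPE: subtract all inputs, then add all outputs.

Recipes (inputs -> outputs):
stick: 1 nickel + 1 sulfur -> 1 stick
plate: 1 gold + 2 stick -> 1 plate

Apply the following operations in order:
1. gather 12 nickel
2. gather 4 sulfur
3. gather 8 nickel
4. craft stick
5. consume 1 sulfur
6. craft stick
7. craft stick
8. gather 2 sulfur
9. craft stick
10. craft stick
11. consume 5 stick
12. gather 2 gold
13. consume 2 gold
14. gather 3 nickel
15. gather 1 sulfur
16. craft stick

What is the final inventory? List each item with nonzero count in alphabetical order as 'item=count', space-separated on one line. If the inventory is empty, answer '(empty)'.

Answer: nickel=17 stick=1

Derivation:
After 1 (gather 12 nickel): nickel=12
After 2 (gather 4 sulfur): nickel=12 sulfur=4
After 3 (gather 8 nickel): nickel=20 sulfur=4
After 4 (craft stick): nickel=19 stick=1 sulfur=3
After 5 (consume 1 sulfur): nickel=19 stick=1 sulfur=2
After 6 (craft stick): nickel=18 stick=2 sulfur=1
After 7 (craft stick): nickel=17 stick=3
After 8 (gather 2 sulfur): nickel=17 stick=3 sulfur=2
After 9 (craft stick): nickel=16 stick=4 sulfur=1
After 10 (craft stick): nickel=15 stick=5
After 11 (consume 5 stick): nickel=15
After 12 (gather 2 gold): gold=2 nickel=15
After 13 (consume 2 gold): nickel=15
After 14 (gather 3 nickel): nickel=18
After 15 (gather 1 sulfur): nickel=18 sulfur=1
After 16 (craft stick): nickel=17 stick=1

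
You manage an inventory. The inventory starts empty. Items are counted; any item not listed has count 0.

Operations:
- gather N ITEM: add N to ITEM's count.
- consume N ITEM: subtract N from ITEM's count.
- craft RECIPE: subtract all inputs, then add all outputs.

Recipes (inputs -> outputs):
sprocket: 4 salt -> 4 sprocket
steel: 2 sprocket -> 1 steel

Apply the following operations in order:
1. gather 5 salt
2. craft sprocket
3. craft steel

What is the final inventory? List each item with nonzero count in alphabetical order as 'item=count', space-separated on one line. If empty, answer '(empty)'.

Answer: salt=1 sprocket=2 steel=1

Derivation:
After 1 (gather 5 salt): salt=5
After 2 (craft sprocket): salt=1 sprocket=4
After 3 (craft steel): salt=1 sprocket=2 steel=1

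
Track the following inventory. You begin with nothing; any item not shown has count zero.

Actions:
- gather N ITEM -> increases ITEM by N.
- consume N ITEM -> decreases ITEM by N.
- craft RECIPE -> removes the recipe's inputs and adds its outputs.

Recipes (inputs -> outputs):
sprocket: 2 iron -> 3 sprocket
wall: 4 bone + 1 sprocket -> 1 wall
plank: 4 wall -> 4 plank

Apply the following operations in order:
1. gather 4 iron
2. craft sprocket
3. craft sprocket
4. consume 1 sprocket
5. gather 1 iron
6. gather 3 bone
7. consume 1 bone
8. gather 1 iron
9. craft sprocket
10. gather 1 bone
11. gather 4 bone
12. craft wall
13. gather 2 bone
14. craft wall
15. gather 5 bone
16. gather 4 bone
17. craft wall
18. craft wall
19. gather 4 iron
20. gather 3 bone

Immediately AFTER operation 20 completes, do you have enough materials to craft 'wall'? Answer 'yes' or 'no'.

After 1 (gather 4 iron): iron=4
After 2 (craft sprocket): iron=2 sprocket=3
After 3 (craft sprocket): sprocket=6
After 4 (consume 1 sprocket): sprocket=5
After 5 (gather 1 iron): iron=1 sprocket=5
After 6 (gather 3 bone): bone=3 iron=1 sprocket=5
After 7 (consume 1 bone): bone=2 iron=1 sprocket=5
After 8 (gather 1 iron): bone=2 iron=2 sprocket=5
After 9 (craft sprocket): bone=2 sprocket=8
After 10 (gather 1 bone): bone=3 sprocket=8
After 11 (gather 4 bone): bone=7 sprocket=8
After 12 (craft wall): bone=3 sprocket=7 wall=1
After 13 (gather 2 bone): bone=5 sprocket=7 wall=1
After 14 (craft wall): bone=1 sprocket=6 wall=2
After 15 (gather 5 bone): bone=6 sprocket=6 wall=2
After 16 (gather 4 bone): bone=10 sprocket=6 wall=2
After 17 (craft wall): bone=6 sprocket=5 wall=3
After 18 (craft wall): bone=2 sprocket=4 wall=4
After 19 (gather 4 iron): bone=2 iron=4 sprocket=4 wall=4
After 20 (gather 3 bone): bone=5 iron=4 sprocket=4 wall=4

Answer: yes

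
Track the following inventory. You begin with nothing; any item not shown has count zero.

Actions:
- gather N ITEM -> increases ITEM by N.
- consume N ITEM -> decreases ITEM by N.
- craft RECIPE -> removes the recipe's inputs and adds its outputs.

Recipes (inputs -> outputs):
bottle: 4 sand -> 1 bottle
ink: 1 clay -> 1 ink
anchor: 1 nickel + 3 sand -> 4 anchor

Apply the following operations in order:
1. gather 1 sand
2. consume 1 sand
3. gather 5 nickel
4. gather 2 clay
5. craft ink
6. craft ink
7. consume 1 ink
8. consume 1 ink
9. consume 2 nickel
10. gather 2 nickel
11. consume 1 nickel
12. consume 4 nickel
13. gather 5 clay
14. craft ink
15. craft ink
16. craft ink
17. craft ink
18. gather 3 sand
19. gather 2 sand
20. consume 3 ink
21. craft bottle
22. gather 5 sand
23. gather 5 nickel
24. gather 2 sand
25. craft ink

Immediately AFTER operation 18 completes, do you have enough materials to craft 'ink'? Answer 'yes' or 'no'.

After 1 (gather 1 sand): sand=1
After 2 (consume 1 sand): (empty)
After 3 (gather 5 nickel): nickel=5
After 4 (gather 2 clay): clay=2 nickel=5
After 5 (craft ink): clay=1 ink=1 nickel=5
After 6 (craft ink): ink=2 nickel=5
After 7 (consume 1 ink): ink=1 nickel=5
After 8 (consume 1 ink): nickel=5
After 9 (consume 2 nickel): nickel=3
After 10 (gather 2 nickel): nickel=5
After 11 (consume 1 nickel): nickel=4
After 12 (consume 4 nickel): (empty)
After 13 (gather 5 clay): clay=5
After 14 (craft ink): clay=4 ink=1
After 15 (craft ink): clay=3 ink=2
After 16 (craft ink): clay=2 ink=3
After 17 (craft ink): clay=1 ink=4
After 18 (gather 3 sand): clay=1 ink=4 sand=3

Answer: yes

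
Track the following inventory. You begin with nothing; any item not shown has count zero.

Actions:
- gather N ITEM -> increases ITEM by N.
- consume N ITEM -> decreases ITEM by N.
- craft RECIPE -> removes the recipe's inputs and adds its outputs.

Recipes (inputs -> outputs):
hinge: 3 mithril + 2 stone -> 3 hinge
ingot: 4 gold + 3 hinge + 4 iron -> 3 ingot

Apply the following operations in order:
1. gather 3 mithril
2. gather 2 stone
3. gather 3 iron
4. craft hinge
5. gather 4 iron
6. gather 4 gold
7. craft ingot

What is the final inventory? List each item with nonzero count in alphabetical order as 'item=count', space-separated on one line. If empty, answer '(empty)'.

Answer: ingot=3 iron=3

Derivation:
After 1 (gather 3 mithril): mithril=3
After 2 (gather 2 stone): mithril=3 stone=2
After 3 (gather 3 iron): iron=3 mithril=3 stone=2
After 4 (craft hinge): hinge=3 iron=3
After 5 (gather 4 iron): hinge=3 iron=7
After 6 (gather 4 gold): gold=4 hinge=3 iron=7
After 7 (craft ingot): ingot=3 iron=3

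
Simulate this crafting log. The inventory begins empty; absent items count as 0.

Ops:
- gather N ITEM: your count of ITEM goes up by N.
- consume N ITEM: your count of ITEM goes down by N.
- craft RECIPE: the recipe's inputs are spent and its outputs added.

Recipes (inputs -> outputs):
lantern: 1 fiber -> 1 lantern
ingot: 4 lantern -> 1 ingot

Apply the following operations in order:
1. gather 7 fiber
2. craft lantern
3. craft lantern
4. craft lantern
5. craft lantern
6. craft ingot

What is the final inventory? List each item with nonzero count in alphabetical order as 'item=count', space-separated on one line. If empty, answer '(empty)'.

Answer: fiber=3 ingot=1

Derivation:
After 1 (gather 7 fiber): fiber=7
After 2 (craft lantern): fiber=6 lantern=1
After 3 (craft lantern): fiber=5 lantern=2
After 4 (craft lantern): fiber=4 lantern=3
After 5 (craft lantern): fiber=3 lantern=4
After 6 (craft ingot): fiber=3 ingot=1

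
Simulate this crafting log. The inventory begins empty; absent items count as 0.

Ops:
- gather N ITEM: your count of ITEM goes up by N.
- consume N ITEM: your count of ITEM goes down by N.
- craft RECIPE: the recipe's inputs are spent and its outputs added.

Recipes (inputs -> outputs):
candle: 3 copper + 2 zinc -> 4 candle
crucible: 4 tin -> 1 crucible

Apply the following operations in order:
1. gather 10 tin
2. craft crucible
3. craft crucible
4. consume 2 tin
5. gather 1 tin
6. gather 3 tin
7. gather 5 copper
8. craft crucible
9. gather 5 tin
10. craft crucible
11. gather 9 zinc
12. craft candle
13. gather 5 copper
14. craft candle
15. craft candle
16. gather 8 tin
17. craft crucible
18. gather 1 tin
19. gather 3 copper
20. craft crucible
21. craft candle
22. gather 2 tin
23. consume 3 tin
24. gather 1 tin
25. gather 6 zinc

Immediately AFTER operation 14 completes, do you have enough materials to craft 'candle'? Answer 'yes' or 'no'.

After 1 (gather 10 tin): tin=10
After 2 (craft crucible): crucible=1 tin=6
After 3 (craft crucible): crucible=2 tin=2
After 4 (consume 2 tin): crucible=2
After 5 (gather 1 tin): crucible=2 tin=1
After 6 (gather 3 tin): crucible=2 tin=4
After 7 (gather 5 copper): copper=5 crucible=2 tin=4
After 8 (craft crucible): copper=5 crucible=3
After 9 (gather 5 tin): copper=5 crucible=3 tin=5
After 10 (craft crucible): copper=5 crucible=4 tin=1
After 11 (gather 9 zinc): copper=5 crucible=4 tin=1 zinc=9
After 12 (craft candle): candle=4 copper=2 crucible=4 tin=1 zinc=7
After 13 (gather 5 copper): candle=4 copper=7 crucible=4 tin=1 zinc=7
After 14 (craft candle): candle=8 copper=4 crucible=4 tin=1 zinc=5

Answer: yes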